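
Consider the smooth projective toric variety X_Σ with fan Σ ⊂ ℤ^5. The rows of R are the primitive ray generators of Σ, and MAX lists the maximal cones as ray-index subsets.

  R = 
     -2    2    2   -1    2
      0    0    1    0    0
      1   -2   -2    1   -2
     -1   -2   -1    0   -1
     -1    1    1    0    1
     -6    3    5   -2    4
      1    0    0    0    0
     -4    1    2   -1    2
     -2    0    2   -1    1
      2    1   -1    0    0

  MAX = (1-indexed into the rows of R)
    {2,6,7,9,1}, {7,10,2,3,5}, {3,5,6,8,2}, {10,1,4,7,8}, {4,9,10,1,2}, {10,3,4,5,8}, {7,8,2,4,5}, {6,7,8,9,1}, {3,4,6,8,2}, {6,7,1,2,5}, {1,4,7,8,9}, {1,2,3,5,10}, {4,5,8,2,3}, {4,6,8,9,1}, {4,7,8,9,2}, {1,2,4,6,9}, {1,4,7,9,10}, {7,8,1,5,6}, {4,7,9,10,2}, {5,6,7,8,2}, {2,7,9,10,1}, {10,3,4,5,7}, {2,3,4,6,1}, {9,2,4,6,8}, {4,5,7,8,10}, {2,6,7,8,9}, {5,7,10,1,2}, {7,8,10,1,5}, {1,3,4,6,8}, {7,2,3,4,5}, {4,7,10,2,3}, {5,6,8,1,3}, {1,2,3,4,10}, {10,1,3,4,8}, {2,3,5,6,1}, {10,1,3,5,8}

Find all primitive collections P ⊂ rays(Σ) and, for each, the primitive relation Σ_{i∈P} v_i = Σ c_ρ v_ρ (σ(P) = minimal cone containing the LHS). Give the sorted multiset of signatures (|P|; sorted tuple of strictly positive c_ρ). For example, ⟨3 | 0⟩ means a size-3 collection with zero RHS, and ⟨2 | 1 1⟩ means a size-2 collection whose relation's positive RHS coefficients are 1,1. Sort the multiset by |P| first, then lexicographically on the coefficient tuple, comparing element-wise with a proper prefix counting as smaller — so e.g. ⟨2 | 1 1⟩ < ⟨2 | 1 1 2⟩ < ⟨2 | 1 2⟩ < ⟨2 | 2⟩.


14 minimal non-faces of Δ(Σ) (on 10 rays):

  P = {3,9}:  v_{3} + v_{9} = v_{2} + v_{4} — sig = ⟨2 | 1 1⟩
  P = {5,9}:  v_{5} + v_{9} = v_{2} + v_{7} + v_{8} — sig = ⟨2 | 1 1 1⟩
  P = {6,10}:  v_{6} + v_{10} = 2·v_{1} — sig = ⟨2 | 2⟩
  P = {1,3,7}:  v_{1} + v_{3} + v_{7} = 0 — sig = ⟨3 | 0⟩
  P = {1,2,8}:  v_{1} + v_{2} + v_{8} = v_{6} — sig = ⟨3 | 1⟩
  P = {1,4,5}:  v_{1} + v_{4} + v_{5} = v_{8} — sig = ⟨3 | 1⟩
  P = {2,8,10}:  v_{2} + v_{8} + v_{10} = v_{1} — sig = ⟨3 | 1⟩
  P = {3,6,7}:  v_{3} + v_{6} + v_{7} = v_{2} + v_{8} — sig = ⟨3 | 1 1⟩
  P = {3,7,8}:  v_{3} + v_{7} + v_{8} = v_{4} + v_{5} — sig = ⟨3 | 1 1⟩
  P = {4,6,7}:  v_{4} + v_{6} + v_{7} = v_{8} + v_{9} — sig = ⟨3 | 1 1⟩
  P = {8,9,10}:  v_{8} + v_{9} + v_{10} = 2·v_{1} + v_{4} + v_{7} — sig = ⟨3 | 1 1 2⟩
  P = {4,5,6}:  v_{4} + v_{5} + v_{6} = v_{2} + 2·v_{8} — sig = ⟨3 | 1 2⟩
  P = {2,4,5,10}:  v_{2} + v_{4} + v_{5} + v_{10} = 0 — sig = ⟨4 | 0⟩
  P = {1,2,4,7}:  v_{1} + v_{2} + v_{4} + v_{7} = v_{9} — sig = ⟨4 | 1⟩

Sorted signature multiset PRS(X):
    ⟨2 | 1 1⟩
    ⟨2 | 1 1 1⟩
    ⟨2 | 2⟩
    ⟨3 | 0⟩
    ⟨3 | 1⟩
    ⟨3 | 1⟩
    ⟨3 | 1⟩
    ⟨3 | 1 1⟩
    ⟨3 | 1 1⟩
    ⟨3 | 1 1⟩
    ⟨3 | 1 1 2⟩
    ⟨3 | 1 2⟩
    ⟨4 | 0⟩
    ⟨4 | 1⟩


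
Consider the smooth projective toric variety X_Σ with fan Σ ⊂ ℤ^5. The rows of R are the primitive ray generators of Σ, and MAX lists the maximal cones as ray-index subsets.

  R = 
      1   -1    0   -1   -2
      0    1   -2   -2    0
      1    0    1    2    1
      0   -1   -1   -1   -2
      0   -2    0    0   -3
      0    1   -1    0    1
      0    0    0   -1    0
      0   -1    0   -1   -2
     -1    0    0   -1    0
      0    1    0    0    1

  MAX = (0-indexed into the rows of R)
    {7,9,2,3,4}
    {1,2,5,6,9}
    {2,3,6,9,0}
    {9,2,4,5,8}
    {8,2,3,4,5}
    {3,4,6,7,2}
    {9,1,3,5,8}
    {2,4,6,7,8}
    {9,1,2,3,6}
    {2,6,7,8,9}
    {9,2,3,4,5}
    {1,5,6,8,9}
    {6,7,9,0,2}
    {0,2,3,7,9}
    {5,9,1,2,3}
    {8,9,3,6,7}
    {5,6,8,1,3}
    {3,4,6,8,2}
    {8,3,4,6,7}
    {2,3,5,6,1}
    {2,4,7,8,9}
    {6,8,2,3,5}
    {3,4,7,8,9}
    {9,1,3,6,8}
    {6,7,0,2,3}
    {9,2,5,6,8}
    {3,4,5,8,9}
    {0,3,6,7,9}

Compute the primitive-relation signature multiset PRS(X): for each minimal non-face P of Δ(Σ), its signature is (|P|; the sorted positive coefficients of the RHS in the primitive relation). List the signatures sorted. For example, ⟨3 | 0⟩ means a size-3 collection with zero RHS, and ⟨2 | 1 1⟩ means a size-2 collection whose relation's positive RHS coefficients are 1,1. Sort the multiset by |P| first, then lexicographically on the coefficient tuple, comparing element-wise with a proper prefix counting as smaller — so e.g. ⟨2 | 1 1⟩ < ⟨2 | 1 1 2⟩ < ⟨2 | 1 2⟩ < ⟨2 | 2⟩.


Δ(Σ) — 10 vertices, 14 min non-faces:

  P={0,8}:  v_{0} + v_{8} = v_{6} + v_{7}  ⇒ sig = ⟨2 | 1 1⟩
  P={5,7}:  v_{5} + v_{7} = v_{3} + v_{9}  ⇒ sig = ⟨2 | 1 1⟩
  P={0,4}:  v_{0} + v_{4} = v_{2} + v_{3} + 2·v_{7}  ⇒ sig = ⟨2 | 1 1 2⟩
  P={0,5}:  v_{0} + v_{5} = v_{2} + 2·v_{3} + v_{6} + 2·v_{9}  ⇒ sig = ⟨2 | 1 1 2 2⟩
  P={1,4}:  v_{1} + v_{4} = 2·v_{3} + v_{9}  ⇒ sig = ⟨2 | 1 2⟩
  P={1,7}:  v_{1} + v_{7} = 2·v_{3} + v_{6} + 2·v_{9}  ⇒ sig = ⟨2 | 1 2 2⟩
  P={0,1}:  v_{0} + v_{1} = v_{2} + 3·v_{3} + 2·v_{6} + 3·v_{9}  ⇒ sig = ⟨2 | 1 2 3 3⟩
  P={4,5,6}:  v_{4} + v_{5} + v_{6} = v_{3}  ⇒ sig = ⟨3 | 1⟩
  P={4,6,9}:  v_{4} + v_{6} + v_{9} = v_{7}  ⇒ sig = ⟨3 | 1⟩
  P={1,2,8}:  v_{1} + v_{2} + v_{8} = v_{5} + v_{6}  ⇒ sig = ⟨3 | 1 1⟩
  P={2,3,8,9}:  v_{2} + v_{3} + v_{8} + v_{9} = 0  ⇒ sig = ⟨4 | 0⟩
  P={3,5,6,9}:  v_{3} + v_{5} + v_{6} + v_{9} = v_{1}  ⇒ sig = ⟨4 | 1⟩
  P={2,3,7,8}:  v_{2} + v_{3} + v_{7} + v_{8} = v_{4} + v_{6}  ⇒ sig = ⟨4 | 1 1⟩
  P={2,3,6,7,9}:  v_{2} + v_{3} + v_{6} + v_{7} + v_{9} = v_{0}  ⇒ sig = ⟨5 | 1⟩

Signatures (|P|; sorted positive RHS coefficients), sorted:
[⟨2 | 1 1⟩, ⟨2 | 1 1⟩, ⟨2 | 1 1 2⟩, ⟨2 | 1 1 2 2⟩, ⟨2 | 1 2⟩, ⟨2 | 1 2 2⟩, ⟨2 | 1 2 3 3⟩, ⟨3 | 1⟩, ⟨3 | 1⟩, ⟨3 | 1 1⟩, ⟨4 | 0⟩, ⟨4 | 1⟩, ⟨4 | 1 1⟩, ⟨5 | 1⟩]


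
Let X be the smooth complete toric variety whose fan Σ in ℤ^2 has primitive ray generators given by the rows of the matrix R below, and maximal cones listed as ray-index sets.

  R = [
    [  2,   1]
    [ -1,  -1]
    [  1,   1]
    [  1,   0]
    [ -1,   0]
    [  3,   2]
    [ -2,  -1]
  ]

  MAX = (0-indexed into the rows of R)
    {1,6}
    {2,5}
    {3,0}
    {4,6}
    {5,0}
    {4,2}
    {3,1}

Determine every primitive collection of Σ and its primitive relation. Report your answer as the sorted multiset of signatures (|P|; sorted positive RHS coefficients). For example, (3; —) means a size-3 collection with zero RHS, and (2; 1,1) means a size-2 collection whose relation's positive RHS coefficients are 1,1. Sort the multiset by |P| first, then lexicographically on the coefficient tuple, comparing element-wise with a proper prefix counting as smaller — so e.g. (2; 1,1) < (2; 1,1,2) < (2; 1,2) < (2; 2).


Σ has 14 primitive collections:

  {0,6}:  v_{0} + v_{6} = 0 ; sig = (2; —)
  {1,2}:  v_{1} + v_{2} = 0 ; sig = (2; —)
  {3,4}:  v_{3} + v_{4} = 0 ; sig = (2; —)
  {0,1}:  v_{0} + v_{1} = v_{3} ; sig = (2; 1)
  {0,2}:  v_{0} + v_{2} = v_{5} ; sig = (2; 1)
  {0,4}:  v_{0} + v_{4} = v_{2} ; sig = (2; 1)
  {1,4}:  v_{1} + v_{4} = v_{6} ; sig = (2; 1)
  {1,5}:  v_{1} + v_{5} = v_{0} ; sig = (2; 1)
  {2,3}:  v_{2} + v_{3} = v_{0} ; sig = (2; 1)
  {2,6}:  v_{2} + v_{6} = v_{4} ; sig = (2; 1)
  {3,6}:  v_{3} + v_{6} = v_{1} ; sig = (2; 1)
  {5,6}:  v_{5} + v_{6} = v_{2} ; sig = (2; 1)
  {3,5}:  v_{3} + v_{5} = 2·v_{0} ; sig = (2; 2)
  {4,5}:  v_{4} + v_{5} = 2·v_{2} ; sig = (2; 2)

so the primitive-relation signature multiset is
[(2; —), (2; —), (2; —), (2; 1), (2; 1), (2; 1), (2; 1), (2; 1), (2; 1), (2; 1), (2; 1), (2; 1), (2; 2), (2; 2)]


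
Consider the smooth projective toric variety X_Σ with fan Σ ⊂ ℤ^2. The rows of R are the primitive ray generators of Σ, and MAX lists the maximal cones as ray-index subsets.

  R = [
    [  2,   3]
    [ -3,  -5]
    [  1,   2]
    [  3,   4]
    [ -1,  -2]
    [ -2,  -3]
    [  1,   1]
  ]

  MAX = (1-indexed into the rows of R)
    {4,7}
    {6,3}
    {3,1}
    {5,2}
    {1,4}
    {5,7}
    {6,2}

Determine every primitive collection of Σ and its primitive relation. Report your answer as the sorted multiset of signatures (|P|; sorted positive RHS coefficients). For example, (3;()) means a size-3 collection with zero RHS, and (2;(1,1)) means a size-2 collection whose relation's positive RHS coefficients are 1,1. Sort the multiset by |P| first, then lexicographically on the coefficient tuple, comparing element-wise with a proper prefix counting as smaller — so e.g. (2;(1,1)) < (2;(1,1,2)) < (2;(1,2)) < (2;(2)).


14 minimal non-faces of Δ(Σ) (on 7 rays):

  P = {1,6}:  v_{1} + v_{6} = 0  ⟹  sig = (2;())
  P = {3,5}:  v_{3} + v_{5} = 0  ⟹  sig = (2;())
  P = {1,2}:  v_{1} + v_{2} = v_{5}  ⟹  sig = (2;(1))
  P = {1,5}:  v_{1} + v_{5} = v_{7}  ⟹  sig = (2;(1))
  P = {1,7}:  v_{1} + v_{7} = v_{4}  ⟹  sig = (2;(1))
  P = {2,3}:  v_{2} + v_{3} = v_{6}  ⟹  sig = (2;(1))
  P = {3,7}:  v_{3} + v_{7} = v_{1}  ⟹  sig = (2;(1))
  P = {4,6}:  v_{4} + v_{6} = v_{7}  ⟹  sig = (2;(1))
  P = {5,6}:  v_{5} + v_{6} = v_{2}  ⟹  sig = (2;(1))
  P = {6,7}:  v_{6} + v_{7} = v_{5}  ⟹  sig = (2;(1))
  P = {2,4}:  v_{2} + v_{4} = v_{5} + v_{7}  ⟹  sig = (2;(1,1))
  P = {2,7}:  v_{2} + v_{7} = 2·v_{5}  ⟹  sig = (2;(2))
  P = {3,4}:  v_{3} + v_{4} = 2·v_{1}  ⟹  sig = (2;(2))
  P = {4,5}:  v_{4} + v_{5} = 2·v_{7}  ⟹  sig = (2;(2))

Hence PRS(X_Σ) =
    (2;())
    (2;())
    (2;(1))
    (2;(1))
    (2;(1))
    (2;(1))
    (2;(1))
    (2;(1))
    (2;(1))
    (2;(1))
    (2;(1,1))
    (2;(2))
    (2;(2))
    (2;(2))


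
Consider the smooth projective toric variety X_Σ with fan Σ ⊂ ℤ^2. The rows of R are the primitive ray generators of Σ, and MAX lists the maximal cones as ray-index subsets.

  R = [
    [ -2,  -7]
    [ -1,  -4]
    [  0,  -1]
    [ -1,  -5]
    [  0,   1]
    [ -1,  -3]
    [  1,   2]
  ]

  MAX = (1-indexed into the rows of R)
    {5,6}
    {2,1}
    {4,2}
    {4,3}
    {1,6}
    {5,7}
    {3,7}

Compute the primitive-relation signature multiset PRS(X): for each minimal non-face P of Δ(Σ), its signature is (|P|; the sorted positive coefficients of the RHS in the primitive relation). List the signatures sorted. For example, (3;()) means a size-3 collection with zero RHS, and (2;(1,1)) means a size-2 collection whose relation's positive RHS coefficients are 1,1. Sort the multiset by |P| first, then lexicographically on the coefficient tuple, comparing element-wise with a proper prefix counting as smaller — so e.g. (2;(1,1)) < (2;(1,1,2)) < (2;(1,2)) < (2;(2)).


14 collections generate NE(X_Σ); each relation:

  • {3,5}:  v_{3} + v_{5} = 0  ⟹  sig = (2;())
  • {1,7}:  v_{1} + v_{7} = v_{4}  ⟹  sig = (2;(1))
  • {2,3}:  v_{2} + v_{3} = v_{4}  ⟹  sig = (2;(1))
  • {2,5}:  v_{2} + v_{5} = v_{6}  ⟹  sig = (2;(1))
  • {2,6}:  v_{2} + v_{6} = v_{1}  ⟹  sig = (2;(1))
  • {3,6}:  v_{3} + v_{6} = v_{2}  ⟹  sig = (2;(1))
  • {4,5}:  v_{4} + v_{5} = v_{2}  ⟹  sig = (2;(1))
  • {6,7}:  v_{6} + v_{7} = v_{3}  ⟹  sig = (2;(1))
  • {1,3}:  v_{1} + v_{3} = 2·v_{2}  ⟹  sig = (2;(2))
  • {1,5}:  v_{1} + v_{5} = 2·v_{6}  ⟹  sig = (2;(2))
  • {2,7}:  v_{2} + v_{7} = 2·v_{3}  ⟹  sig = (2;(2))
  • {4,6}:  v_{4} + v_{6} = 2·v_{2}  ⟹  sig = (2;(2))
  • {1,4}:  v_{1} + v_{4} = 3·v_{2}  ⟹  sig = (2;(3))
  • {4,7}:  v_{4} + v_{7} = 3·v_{3}  ⟹  sig = (2;(3))

Signatures (|P|; sorted positive RHS coefficients), sorted:
[(2;()), (2;(1)), (2;(1)), (2;(1)), (2;(1)), (2;(1)), (2;(1)), (2;(1)), (2;(2)), (2;(2)), (2;(2)), (2;(2)), (2;(3)), (2;(3))]


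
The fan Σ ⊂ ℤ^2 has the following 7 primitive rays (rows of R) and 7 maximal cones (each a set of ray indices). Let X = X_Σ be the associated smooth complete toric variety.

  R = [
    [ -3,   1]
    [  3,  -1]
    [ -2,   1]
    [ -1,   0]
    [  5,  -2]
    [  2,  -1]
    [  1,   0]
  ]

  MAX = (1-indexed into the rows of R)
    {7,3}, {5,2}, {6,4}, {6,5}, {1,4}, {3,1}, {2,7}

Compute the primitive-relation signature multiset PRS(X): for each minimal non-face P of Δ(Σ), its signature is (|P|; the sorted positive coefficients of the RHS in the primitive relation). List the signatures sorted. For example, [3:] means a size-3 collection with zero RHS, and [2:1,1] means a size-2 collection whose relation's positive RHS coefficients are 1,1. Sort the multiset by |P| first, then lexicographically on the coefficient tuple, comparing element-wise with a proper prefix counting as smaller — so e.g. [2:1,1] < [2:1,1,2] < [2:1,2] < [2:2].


Minimal non-faces — 14 found among 7 rays, 7 max cones:

  P = {1,2}:  v_{1} + v_{2} = 0  so sig = [2:]
  P = {3,6}:  v_{3} + v_{6} = 0  so sig = [2:]
  P = {4,7}:  v_{4} + v_{7} = 0  so sig = [2:]
  P = {1,5}:  v_{1} + v_{5} = v_{6}  so sig = [2:1]
  P = {1,6}:  v_{1} + v_{6} = v_{4}  so sig = [2:1]
  P = {1,7}:  v_{1} + v_{7} = v_{3}  so sig = [2:1]
  P = {2,3}:  v_{2} + v_{3} = v_{7}  so sig = [2:1]
  P = {2,4}:  v_{2} + v_{4} = v_{6}  so sig = [2:1]
  P = {2,6}:  v_{2} + v_{6} = v_{5}  so sig = [2:1]
  P = {3,4}:  v_{3} + v_{4} = v_{1}  so sig = [2:1]
  P = {3,5}:  v_{3} + v_{5} = v_{2}  so sig = [2:1]
  P = {6,7}:  v_{6} + v_{7} = v_{2}  so sig = [2:1]
  P = {4,5}:  v_{4} + v_{5} = 2·v_{6}  so sig = [2:2]
  P = {5,7}:  v_{5} + v_{7} = 2·v_{2}  so sig = [2:2]

Signatures (|P|; sorted positive RHS coefficients), sorted:
[[2:], [2:], [2:], [2:1], [2:1], [2:1], [2:1], [2:1], [2:1], [2:1], [2:1], [2:1], [2:2], [2:2]]


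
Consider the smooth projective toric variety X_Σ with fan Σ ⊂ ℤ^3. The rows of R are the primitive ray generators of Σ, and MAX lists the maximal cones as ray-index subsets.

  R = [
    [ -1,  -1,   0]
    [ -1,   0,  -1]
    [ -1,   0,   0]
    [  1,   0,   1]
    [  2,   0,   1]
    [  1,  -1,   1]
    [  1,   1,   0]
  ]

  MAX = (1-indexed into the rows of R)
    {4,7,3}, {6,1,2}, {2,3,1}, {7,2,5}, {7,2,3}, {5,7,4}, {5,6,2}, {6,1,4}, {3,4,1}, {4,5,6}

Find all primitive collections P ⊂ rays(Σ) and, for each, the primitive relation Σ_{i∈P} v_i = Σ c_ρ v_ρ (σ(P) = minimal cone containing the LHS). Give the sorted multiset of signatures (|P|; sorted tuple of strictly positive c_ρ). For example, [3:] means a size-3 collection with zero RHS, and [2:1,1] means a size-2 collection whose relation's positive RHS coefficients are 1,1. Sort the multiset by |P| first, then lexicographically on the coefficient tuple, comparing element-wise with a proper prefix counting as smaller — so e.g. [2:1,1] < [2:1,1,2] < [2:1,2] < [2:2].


6 collections generate NE(X_Σ); each relation:

  {1,7}:  v_{1} + v_{7} = 0 — sig = [2:]
  {2,4}:  v_{2} + v_{4} = 0 — sig = [2:]
  {1,5}:  v_{1} + v_{5} = v_{6} — sig = [2:1]
  {3,5}:  v_{3} + v_{5} = v_{4} — sig = [2:1]
  {6,7}:  v_{6} + v_{7} = v_{5} — sig = [2:1]
  {3,6}:  v_{3} + v_{6} = v_{1} + v_{4} — sig = [2:1,1]

so the primitive-relation signature multiset is
{ [2:] ×2,  [2:1] ×3,  [2:1,1] }


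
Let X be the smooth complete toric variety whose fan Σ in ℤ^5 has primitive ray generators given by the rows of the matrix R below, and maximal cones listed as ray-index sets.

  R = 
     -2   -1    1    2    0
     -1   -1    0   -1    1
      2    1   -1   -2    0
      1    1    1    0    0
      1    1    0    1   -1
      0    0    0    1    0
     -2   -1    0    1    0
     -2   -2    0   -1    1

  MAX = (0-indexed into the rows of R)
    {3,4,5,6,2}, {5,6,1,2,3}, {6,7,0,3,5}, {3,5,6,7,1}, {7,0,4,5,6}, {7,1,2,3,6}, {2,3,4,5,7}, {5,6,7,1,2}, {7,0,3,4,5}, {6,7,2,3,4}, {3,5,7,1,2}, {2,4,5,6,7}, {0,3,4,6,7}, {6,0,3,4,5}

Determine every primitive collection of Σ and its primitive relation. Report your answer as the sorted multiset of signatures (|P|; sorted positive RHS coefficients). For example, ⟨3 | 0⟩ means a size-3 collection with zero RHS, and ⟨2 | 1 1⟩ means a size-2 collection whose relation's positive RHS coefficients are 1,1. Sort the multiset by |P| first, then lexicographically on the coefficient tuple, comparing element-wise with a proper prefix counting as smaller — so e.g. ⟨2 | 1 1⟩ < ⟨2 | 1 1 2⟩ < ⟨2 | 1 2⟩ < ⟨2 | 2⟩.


5 minimal non-faces of Δ(Σ) (on 8 rays):

  {0,2}:  v_{0} + v_{2} = 0  ⟹  sig = ⟨2 | 0⟩
  {1,4}:  v_{1} + v_{4} = 0  ⟹  sig = ⟨2 | 0⟩
  {0,1}:  v_{0} + v_{1} = v_{3} + v_{5} + v_{6} + v_{7}  ⟹  sig = ⟨2 | 1 1 1 1⟩
  {2,3,5,6,7}:  v_{2} + v_{3} + v_{5} + v_{6} + v_{7} = v_{1}  ⟹  sig = ⟨5 | 1⟩
  {3,4,5,6,7}:  v_{3} + v_{4} + v_{5} + v_{6} + v_{7} = v_{0}  ⟹  sig = ⟨5 | 1⟩

Sorted signature multiset PRS(X):
[⟨2 | 0⟩, ⟨2 | 0⟩, ⟨2 | 1 1 1 1⟩, ⟨5 | 1⟩, ⟨5 | 1⟩]


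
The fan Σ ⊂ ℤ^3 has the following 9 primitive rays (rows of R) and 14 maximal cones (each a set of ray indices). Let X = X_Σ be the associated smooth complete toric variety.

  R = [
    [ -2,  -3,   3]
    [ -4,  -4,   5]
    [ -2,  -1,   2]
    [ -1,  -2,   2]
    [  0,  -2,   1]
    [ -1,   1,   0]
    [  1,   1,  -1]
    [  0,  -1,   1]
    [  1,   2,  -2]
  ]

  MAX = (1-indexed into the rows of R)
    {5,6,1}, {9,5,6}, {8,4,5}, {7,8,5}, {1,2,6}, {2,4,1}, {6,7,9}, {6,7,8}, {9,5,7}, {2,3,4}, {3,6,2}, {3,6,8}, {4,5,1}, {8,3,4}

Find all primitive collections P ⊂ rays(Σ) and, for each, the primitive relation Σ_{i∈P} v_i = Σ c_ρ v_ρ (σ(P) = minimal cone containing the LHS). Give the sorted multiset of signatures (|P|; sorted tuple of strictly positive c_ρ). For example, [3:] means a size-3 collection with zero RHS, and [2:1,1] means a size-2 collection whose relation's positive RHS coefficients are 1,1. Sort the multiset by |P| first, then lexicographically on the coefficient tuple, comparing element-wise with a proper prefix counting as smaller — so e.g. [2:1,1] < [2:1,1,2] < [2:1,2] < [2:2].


Σ has 17 primitive collections:

  {4,9}:  v_{4} + v_{9} = 0 ; sig = [2:]
  {1,3}:  v_{1} + v_{3} = v_{2} ; sig = [2:1]
  {1,7}:  v_{1} + v_{7} = v_{4} ; sig = [2:1]
  {3,5}:  v_{3} + v_{5} = v_{1} ; sig = [2:1]
  {3,9}:  v_{3} + v_{9} = v_{6} ; sig = [2:1]
  {4,6}:  v_{4} + v_{6} = v_{3} ; sig = [2:1]
  {4,7}:  v_{4} + v_{7} = v_{8} ; sig = [2:1]
  {8,9}:  v_{8} + v_{9} = v_{7} ; sig = [2:1]
  {1,9}:  v_{1} + v_{9} = v_{5} + v_{6} ; sig = [2:1,1]
  {2,7}:  v_{2} + v_{7} = v_{3} + v_{4} ; sig = [2:1,1]
  {2,9}:  v_{2} + v_{9} = v_{1} + v_{6} ; sig = [2:1,1]
  {3,7}:  v_{3} + v_{7} = v_{6} + v_{8} ; sig = [2:1,1]
  {2,8}:  v_{2} + v_{8} = v_{3} + 2·v_{4} ; sig = [2:1,2]
  {1,8}:  v_{1} + v_{8} = 2·v_{4} ; sig = [2:2]
  {2,5}:  v_{2} + v_{5} = 2·v_{1} ; sig = [2:2]
  {5,6,7}:  v_{5} + v_{6} + v_{7} = 0 ; sig = [3:]
  {5,6,8}:  v_{5} + v_{6} + v_{8} = v_{4} ; sig = [3:1]

Hence PRS(X_Σ) =
[[2:], [2:1], [2:1], [2:1], [2:1], [2:1], [2:1], [2:1], [2:1,1], [2:1,1], [2:1,1], [2:1,1], [2:1,2], [2:2], [2:2], [3:], [3:1]]


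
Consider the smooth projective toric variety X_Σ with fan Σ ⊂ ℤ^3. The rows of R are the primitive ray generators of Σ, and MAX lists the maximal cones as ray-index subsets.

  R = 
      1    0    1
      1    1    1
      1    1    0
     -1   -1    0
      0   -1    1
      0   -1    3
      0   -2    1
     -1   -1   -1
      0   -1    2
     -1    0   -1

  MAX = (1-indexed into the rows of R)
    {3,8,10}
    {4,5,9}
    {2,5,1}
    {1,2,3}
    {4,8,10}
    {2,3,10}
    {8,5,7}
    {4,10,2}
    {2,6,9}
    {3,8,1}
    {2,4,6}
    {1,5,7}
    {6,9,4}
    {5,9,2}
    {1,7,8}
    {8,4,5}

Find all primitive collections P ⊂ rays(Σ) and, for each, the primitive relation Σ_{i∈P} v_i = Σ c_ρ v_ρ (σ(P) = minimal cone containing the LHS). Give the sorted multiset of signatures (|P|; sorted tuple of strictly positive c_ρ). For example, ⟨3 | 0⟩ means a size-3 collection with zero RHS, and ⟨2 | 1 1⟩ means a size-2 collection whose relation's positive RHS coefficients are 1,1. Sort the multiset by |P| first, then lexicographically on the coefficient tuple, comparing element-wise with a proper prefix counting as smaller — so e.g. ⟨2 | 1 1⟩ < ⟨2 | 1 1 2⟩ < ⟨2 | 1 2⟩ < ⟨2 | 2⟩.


Primitive collections (24):

  {1,10}:  v_{1} + v_{10} = 0  ⇒ sig = ⟨2 | 0⟩
  {2,8}:  v_{2} + v_{8} = 0  ⇒ sig = ⟨2 | 0⟩
  {3,4}:  v_{3} + v_{4} = 0  ⇒ sig = ⟨2 | 0⟩
  {1,4}:  v_{1} + v_{4} = v_{5}  ⇒ sig = ⟨2 | 1⟩
  {3,5}:  v_{3} + v_{5} = v_{1}  ⇒ sig = ⟨2 | 1⟩
  {5,10}:  v_{5} + v_{10} = v_{4}  ⇒ sig = ⟨2 | 1⟩
  {2,7}:  v_{2} + v_{7} = v_{1} + v_{5}  ⇒ sig = ⟨2 | 1 1⟩
  {3,6}:  v_{3} + v_{6} = v_{2} + v_{9}  ⇒ sig = ⟨2 | 1 1⟩
  {3,9}:  v_{3} + v_{9} = v_{2} + v_{5}  ⇒ sig = ⟨2 | 1 1⟩
  {6,8}:  v_{6} + v_{8} = v_{4} + v_{9}  ⇒ sig = ⟨2 | 1 1⟩
  {7,10}:  v_{7} + v_{10} = v_{5} + v_{8}  ⇒ sig = ⟨2 | 1 1⟩
  {8,9}:  v_{8} + v_{9} = v_{4} + v_{5}  ⇒ sig = ⟨2 | 1 1⟩
  {1,6}:  v_{1} + v_{6} = v_{2} + v_{5} + v_{9}  ⇒ sig = ⟨2 | 1 1 1⟩
  {1,9}:  v_{1} + v_{9} = v_{2} + 2·v_{5}  ⇒ sig = ⟨2 | 1 2⟩
  {3,7}:  v_{3} + v_{7} = 2·v_{1} + v_{8}  ⇒ sig = ⟨2 | 1 2⟩
  {4,7}:  v_{4} + v_{7} = 2·v_{5} + v_{8}  ⇒ sig = ⟨2 | 1 2⟩
  {6,7}:  v_{6} + v_{7} = 2·v_{5} + v_{9}  ⇒ sig = ⟨2 | 1 2⟩
  {9,10}:  v_{9} + v_{10} = v_{2} + 2·v_{4}  ⇒ sig = ⟨2 | 1 2⟩
  {5,6}:  v_{5} + v_{6} = 2·v_{9}  ⇒ sig = ⟨2 | 2⟩
  {6,10}:  v_{6} + v_{10} = 2·v_{2} + 3·v_{4}  ⇒ sig = ⟨2 | 2 3⟩
  {7,9}:  v_{7} + v_{9} = 3·v_{5}  ⇒ sig = ⟨2 | 3⟩
  {1,5,8}:  v_{1} + v_{5} + v_{8} = v_{7}  ⇒ sig = ⟨3 | 1⟩
  {2,4,5}:  v_{2} + v_{4} + v_{5} = v_{9}  ⇒ sig = ⟨3 | 1⟩
  {2,4,9}:  v_{2} + v_{4} + v_{9} = v_{6}  ⇒ sig = ⟨3 | 1⟩

Sorted signature multiset PRS(X):
[⟨2 | 0⟩, ⟨2 | 0⟩, ⟨2 | 0⟩, ⟨2 | 1⟩, ⟨2 | 1⟩, ⟨2 | 1⟩, ⟨2 | 1 1⟩, ⟨2 | 1 1⟩, ⟨2 | 1 1⟩, ⟨2 | 1 1⟩, ⟨2 | 1 1⟩, ⟨2 | 1 1⟩, ⟨2 | 1 1 1⟩, ⟨2 | 1 2⟩, ⟨2 | 1 2⟩, ⟨2 | 1 2⟩, ⟨2 | 1 2⟩, ⟨2 | 1 2⟩, ⟨2 | 2⟩, ⟨2 | 2 3⟩, ⟨2 | 3⟩, ⟨3 | 1⟩, ⟨3 | 1⟩, ⟨3 | 1⟩]


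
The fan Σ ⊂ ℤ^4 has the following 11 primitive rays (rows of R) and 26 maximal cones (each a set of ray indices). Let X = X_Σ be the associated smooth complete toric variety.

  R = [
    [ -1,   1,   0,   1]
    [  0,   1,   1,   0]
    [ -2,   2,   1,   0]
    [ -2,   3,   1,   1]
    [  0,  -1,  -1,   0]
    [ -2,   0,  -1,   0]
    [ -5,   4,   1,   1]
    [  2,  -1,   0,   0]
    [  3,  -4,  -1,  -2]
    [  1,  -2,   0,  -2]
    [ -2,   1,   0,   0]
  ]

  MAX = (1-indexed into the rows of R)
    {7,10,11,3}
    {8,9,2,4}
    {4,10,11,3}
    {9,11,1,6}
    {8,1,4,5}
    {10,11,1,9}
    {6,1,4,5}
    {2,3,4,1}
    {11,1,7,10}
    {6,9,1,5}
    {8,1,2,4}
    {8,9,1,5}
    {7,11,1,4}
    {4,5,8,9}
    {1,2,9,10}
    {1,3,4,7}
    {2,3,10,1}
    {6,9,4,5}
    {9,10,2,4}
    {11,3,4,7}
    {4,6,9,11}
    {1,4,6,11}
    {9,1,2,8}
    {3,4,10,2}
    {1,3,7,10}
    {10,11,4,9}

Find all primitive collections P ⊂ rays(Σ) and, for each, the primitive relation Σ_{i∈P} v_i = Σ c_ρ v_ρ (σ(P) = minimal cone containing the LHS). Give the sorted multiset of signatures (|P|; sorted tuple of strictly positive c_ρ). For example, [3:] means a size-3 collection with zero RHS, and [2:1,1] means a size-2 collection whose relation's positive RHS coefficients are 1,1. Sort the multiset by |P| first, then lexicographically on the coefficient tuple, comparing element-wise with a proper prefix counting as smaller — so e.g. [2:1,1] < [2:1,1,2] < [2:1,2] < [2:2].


|primitive collections| = 22. Relations:

  {2,5}:  v_{2} + v_{5} = 0  so sig = [2:]
  {8,11}:  v_{8} + v_{11} = 0  so sig = [2:]
  {2,6}:  v_{2} + v_{6} = v_{11}  so sig = [2:1]
  {2,11}:  v_{2} + v_{11} = v_{3}  so sig = [2:1]
  {3,5}:  v_{3} + v_{5} = v_{11}  so sig = [2:1]
  {3,8}:  v_{3} + v_{8} = v_{2}  so sig = [2:1]
  {3,9}:  v_{3} + v_{9} = v_{10}  so sig = [2:1]
  {5,11}:  v_{5} + v_{11} = v_{6}  so sig = [2:1]
  {6,8}:  v_{6} + v_{8} = v_{5}  so sig = [2:1]
  {5,10}:  v_{5} + v_{10} = v_{9} + v_{11}  so sig = [2:1,1]
  {7,8}:  v_{7} + v_{8} = v_{1} + v_{3}  so sig = [2:1,1]
  {8,10}:  v_{8} + v_{10} = v_{2} + v_{9}  so sig = [2:1,1]
  {7,9}:  v_{7} + v_{9} = v_{1} + v_{10} + v_{11}  so sig = [2:1,1,1]
  {2,7}:  v_{2} + v_{7} = v_{1} + 2·v_{3}  so sig = [2:1,2]
  {5,7}:  v_{5} + v_{7} = v_{1} + 2·v_{11}  so sig = [2:1,2]
  {6,10}:  v_{6} + v_{10} = v_{9} + 2·v_{11}  so sig = [2:1,2]
  {6,7}:  v_{6} + v_{7} = v_{1} + 3·v_{11}  so sig = [2:1,3]
  {3,6}:  v_{3} + v_{6} = 2·v_{11}  so sig = [2:2]
  {1,4,9}:  v_{1} + v_{4} + v_{9} = 0  so sig = [3:]
  {1,3,11}:  v_{1} + v_{3} + v_{11} = v_{7}  so sig = [3:1]
  {1,4,10}:  v_{1} + v_{4} + v_{10} = v_{3}  so sig = [3:1]
  {4,7,10}:  v_{4} + v_{7} + v_{10} = 2·v_{3} + v_{11}  so sig = [3:1,2]

Hence PRS(X_Σ) =
    |P|=2: 18 collections, coeffs (), (), (1), (1), (1), (1), (1), (1), (1), (1,1), (1,1), (1,1), (1,1,1), (1,2), (1,2), (1,2), (1,3), (2)
    |P|=3: 4 collections, coeffs (), (1), (1), (1,2)


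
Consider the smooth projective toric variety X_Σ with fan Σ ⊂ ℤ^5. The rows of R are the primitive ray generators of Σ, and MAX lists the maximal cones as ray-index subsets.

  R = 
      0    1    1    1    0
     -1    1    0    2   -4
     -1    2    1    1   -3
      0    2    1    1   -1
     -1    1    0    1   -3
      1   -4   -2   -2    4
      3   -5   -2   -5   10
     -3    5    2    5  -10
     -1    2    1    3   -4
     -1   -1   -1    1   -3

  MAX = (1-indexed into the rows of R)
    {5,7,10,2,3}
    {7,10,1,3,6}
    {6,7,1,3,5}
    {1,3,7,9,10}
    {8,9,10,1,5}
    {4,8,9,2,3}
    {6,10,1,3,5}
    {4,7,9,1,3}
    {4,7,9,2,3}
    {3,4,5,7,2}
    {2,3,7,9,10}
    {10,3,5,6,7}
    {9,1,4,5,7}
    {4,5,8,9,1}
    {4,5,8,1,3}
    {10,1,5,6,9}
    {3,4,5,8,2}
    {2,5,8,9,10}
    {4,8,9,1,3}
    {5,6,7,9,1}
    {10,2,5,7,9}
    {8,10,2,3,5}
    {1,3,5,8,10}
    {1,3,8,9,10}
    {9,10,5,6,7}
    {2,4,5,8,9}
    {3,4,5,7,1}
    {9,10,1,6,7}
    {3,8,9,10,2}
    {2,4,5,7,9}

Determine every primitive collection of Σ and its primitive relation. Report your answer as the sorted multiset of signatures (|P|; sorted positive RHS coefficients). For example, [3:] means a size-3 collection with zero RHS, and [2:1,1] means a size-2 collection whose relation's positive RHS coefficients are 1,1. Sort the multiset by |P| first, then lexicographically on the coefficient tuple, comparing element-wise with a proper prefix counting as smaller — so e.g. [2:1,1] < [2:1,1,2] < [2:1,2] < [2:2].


Δ(Σ) — 10 vertices, 9 min non-faces:

  {7,8}:  v_{7} + v_{8} = 0 ; sig = [2:]
  {1,2}:  v_{1} + v_{2} = v_{9} ; sig = [2:1]
  {4,10}:  v_{4} + v_{10} = v_{2} ; sig = [2:1]
  {4,6}:  v_{4} + v_{6} = v_{5} + v_{7} + v_{9} ; sig = [2:1,1,1]
  {6,8}:  v_{6} + v_{8} = v_{1} + v_{5} + v_{10} ; sig = [2:1,1,1]
  {2,6}:  v_{2} + v_{6} = v_{5} + v_{7} + v_{9} + v_{10} ; sig = [2:1,1,1,1]
  {3,5,9}:  v_{3} + v_{5} + v_{9} = v_{8} ; sig = [3:1]
  {3,6,9}:  v_{3} + v_{6} + v_{9} = v_{1} + v_{10} ; sig = [3:1,1]
  {1,5,7,10}:  v_{1} + v_{5} + v_{7} + v_{10} = v_{6} ; sig = [4:1]

Signatures (|P|; sorted positive RHS coefficients), sorted:
[[2:], [2:1], [2:1], [2:1,1,1], [2:1,1,1], [2:1,1,1,1], [3:1], [3:1,1], [4:1]]


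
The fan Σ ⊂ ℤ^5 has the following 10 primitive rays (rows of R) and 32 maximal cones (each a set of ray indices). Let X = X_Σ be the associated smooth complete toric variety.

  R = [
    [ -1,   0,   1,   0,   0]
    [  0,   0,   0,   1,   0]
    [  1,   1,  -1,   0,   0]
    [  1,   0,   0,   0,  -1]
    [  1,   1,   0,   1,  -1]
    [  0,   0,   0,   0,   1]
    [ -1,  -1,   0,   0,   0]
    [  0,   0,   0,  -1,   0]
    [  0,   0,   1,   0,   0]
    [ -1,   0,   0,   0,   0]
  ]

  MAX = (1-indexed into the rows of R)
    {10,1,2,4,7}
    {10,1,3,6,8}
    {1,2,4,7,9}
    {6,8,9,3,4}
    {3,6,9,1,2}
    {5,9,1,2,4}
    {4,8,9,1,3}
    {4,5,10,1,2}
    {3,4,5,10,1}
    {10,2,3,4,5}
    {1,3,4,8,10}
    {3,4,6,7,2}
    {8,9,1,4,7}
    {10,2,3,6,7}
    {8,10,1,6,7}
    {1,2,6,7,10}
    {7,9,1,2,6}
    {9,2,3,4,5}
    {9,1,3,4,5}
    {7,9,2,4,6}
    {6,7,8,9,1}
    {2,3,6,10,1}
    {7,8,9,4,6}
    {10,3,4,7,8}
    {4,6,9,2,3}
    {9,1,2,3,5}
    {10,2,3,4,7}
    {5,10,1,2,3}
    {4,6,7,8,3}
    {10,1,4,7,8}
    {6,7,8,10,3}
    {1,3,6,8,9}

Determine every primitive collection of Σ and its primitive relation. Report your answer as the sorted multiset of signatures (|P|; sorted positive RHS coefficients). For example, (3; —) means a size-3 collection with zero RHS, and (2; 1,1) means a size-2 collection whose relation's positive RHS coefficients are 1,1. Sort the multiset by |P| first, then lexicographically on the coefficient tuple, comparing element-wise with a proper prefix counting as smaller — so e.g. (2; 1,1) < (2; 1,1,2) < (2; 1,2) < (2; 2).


10 collections generate NE(X_Σ); each relation:

  P={2,8}:  v_{2} + v_{8} = 0 — sig = (2; —)
  P={9,10}:  v_{9} + v_{10} = v_{1} — sig = (2; 1)
  P={5,6}:  v_{5} + v_{6} = v_{2} + v_{3} + v_{9} — sig = (2; 1,1,1)
  P={5,7}:  v_{5} + v_{7} = v_{2} + v_{4} + v_{10} — sig = (2; 1,1,1)
  P={5,8}:  v_{5} + v_{8} = v_{1} + v_{3} + v_{4} — sig = (2; 1,1,1)
  P={3,7,9}:  v_{3} + v_{7} + v_{9} = 0 — sig = (3; —)
  P={4,6,10}:  v_{4} + v_{6} + v_{10} = 0 — sig = (3; —)
  P={1,3,7}:  v_{1} + v_{3} + v_{7} = v_{10} — sig = (3; 1)
  P={1,4,6}:  v_{1} + v_{4} + v_{6} = v_{9} — sig = (3; 1)
  P={1,2,3,4}:  v_{1} + v_{2} + v_{3} + v_{4} = v_{5} — sig = (4; 1)

so the primitive-relation signature multiset is
{ (2; —),  (2; 1),  (2; 1,1,1) ×3,  (3; —) ×2,  (3; 1) ×2,  (4; 1) }


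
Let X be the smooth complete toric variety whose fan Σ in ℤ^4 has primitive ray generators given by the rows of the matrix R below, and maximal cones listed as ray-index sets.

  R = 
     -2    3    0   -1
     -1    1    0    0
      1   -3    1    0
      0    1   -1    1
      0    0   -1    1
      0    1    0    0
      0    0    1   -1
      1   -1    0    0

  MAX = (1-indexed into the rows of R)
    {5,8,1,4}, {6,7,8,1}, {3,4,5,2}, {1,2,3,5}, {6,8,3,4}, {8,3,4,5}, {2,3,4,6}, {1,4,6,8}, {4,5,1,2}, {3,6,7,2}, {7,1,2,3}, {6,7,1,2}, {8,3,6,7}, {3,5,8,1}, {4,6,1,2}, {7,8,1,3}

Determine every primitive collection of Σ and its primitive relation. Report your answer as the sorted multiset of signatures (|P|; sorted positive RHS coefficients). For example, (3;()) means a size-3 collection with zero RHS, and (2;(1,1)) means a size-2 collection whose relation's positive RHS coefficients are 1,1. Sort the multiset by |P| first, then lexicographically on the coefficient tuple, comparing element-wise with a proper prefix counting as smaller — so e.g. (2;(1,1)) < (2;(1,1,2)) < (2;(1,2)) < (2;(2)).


6 collections generate NE(X_Σ); each relation:

  {2,8}:  v_{2} + v_{8} = 0  ⇒ sig = (2;())
  {5,7}:  v_{5} + v_{7} = 0  ⇒ sig = (2;())
  {4,7}:  v_{4} + v_{7} = v_{6}  ⇒ sig = (2;(1))
  {5,6}:  v_{5} + v_{6} = v_{4}  ⇒ sig = (2;(1))
  {1,3,4}:  v_{1} + v_{3} + v_{4} = v_{2}  ⇒ sig = (3;(1))
  {1,3,6}:  v_{1} + v_{3} + v_{6} = v_{2} + v_{7}  ⇒ sig = (3;(1,1))

Sorted signature multiset PRS(X):
    |P|=2: 4 collections, coeffs (), (), (1), (1)
    |P|=3: 2 collections, coeffs (1), (1,1)


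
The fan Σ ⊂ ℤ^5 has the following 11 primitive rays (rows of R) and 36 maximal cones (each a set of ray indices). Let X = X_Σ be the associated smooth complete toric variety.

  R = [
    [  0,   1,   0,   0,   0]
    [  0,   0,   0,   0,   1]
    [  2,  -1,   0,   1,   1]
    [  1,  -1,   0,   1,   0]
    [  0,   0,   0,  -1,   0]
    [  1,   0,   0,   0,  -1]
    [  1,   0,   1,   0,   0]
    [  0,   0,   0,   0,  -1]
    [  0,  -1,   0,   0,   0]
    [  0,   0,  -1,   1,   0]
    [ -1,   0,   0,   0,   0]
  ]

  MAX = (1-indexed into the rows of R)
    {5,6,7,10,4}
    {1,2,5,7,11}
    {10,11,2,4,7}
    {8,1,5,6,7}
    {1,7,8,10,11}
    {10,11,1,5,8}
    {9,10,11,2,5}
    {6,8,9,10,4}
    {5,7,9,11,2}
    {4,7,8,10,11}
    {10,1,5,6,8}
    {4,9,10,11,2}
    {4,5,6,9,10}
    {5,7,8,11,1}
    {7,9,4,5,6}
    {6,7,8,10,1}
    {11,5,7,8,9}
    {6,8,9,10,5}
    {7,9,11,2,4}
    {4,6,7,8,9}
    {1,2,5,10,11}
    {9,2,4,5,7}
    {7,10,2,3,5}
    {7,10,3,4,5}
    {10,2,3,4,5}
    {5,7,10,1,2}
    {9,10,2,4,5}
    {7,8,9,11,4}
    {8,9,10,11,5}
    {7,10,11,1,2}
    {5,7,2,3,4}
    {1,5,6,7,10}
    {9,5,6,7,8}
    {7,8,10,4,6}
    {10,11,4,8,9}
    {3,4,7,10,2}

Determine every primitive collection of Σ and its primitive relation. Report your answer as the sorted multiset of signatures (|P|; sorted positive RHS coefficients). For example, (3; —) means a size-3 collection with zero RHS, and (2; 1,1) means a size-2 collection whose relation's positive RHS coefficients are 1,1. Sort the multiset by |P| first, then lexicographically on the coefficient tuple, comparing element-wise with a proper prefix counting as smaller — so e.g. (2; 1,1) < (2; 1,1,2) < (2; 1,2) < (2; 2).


Δ(Σ) — 11 vertices, 16 min non-faces:

  {1,9}:  v_{1} + v_{9} = 0  so sig = (2; —)
  {2,8}:  v_{2} + v_{8} = 0  so sig = (2; —)
  {6,11}:  v_{6} + v_{11} = v_{8}  so sig = (2; 1)
  {1,4}:  v_{1} + v_{4} = v_{7} + v_{10}  so sig = (2; 1,1)
  {3,11}:  v_{3} + v_{11} = v_{2} + v_{4}  so sig = (2; 1,1)
  {2,6}:  v_{2} + v_{6} = v_{5} + v_{7} + v_{10}  so sig = (2; 1,1,1)
  {3,8}:  v_{3} + v_{8} = v_{4} + v_{5} + v_{7} + v_{10}  so sig = (2; 1,1,1,1)
  {3,9}:  v_{3} + v_{9} = v_{2} + 2·v_{4} + v_{5}  so sig = (2; 1,1,2)
  {1,3}:  v_{1} + v_{3} = v_{2} + v_{5} + 2·v_{7} + 2·v_{10}  so sig = (2; 1,1,2,2)
  {3,6}:  v_{3} + v_{6} = v_{4} + 2·v_{5} + 2·v_{7} + 2·v_{10}  so sig = (2; 1,2,2,2)
  {4,5,11}:  v_{4} + v_{5} + v_{11} = v_{9}  so sig = (3; 1)
  {7,9,10}:  v_{7} + v_{9} + v_{10} = v_{4}  so sig = (3; 1)
  {4,5,8}:  v_{4} + v_{5} + v_{8} = v_{6} + v_{9}  so sig = (3; 1,1)
  {5,7,10,11}:  v_{5} + v_{7} + v_{10} + v_{11} = 0  so sig = (4; —)
  {5,7,8,10}:  v_{5} + v_{7} + v_{8} + v_{10} = v_{6}  so sig = (4; 1)
  {2,4,5,7,10}:  v_{2} + v_{4} + v_{5} + v_{7} + v_{10} = v_{3}  so sig = (5; 1)

Hence PRS(X_Σ) =
[(2; —), (2; —), (2; 1), (2; 1,1), (2; 1,1), (2; 1,1,1), (2; 1,1,1,1), (2; 1,1,2), (2; 1,1,2,2), (2; 1,2,2,2), (3; 1), (3; 1), (3; 1,1), (4; —), (4; 1), (5; 1)]


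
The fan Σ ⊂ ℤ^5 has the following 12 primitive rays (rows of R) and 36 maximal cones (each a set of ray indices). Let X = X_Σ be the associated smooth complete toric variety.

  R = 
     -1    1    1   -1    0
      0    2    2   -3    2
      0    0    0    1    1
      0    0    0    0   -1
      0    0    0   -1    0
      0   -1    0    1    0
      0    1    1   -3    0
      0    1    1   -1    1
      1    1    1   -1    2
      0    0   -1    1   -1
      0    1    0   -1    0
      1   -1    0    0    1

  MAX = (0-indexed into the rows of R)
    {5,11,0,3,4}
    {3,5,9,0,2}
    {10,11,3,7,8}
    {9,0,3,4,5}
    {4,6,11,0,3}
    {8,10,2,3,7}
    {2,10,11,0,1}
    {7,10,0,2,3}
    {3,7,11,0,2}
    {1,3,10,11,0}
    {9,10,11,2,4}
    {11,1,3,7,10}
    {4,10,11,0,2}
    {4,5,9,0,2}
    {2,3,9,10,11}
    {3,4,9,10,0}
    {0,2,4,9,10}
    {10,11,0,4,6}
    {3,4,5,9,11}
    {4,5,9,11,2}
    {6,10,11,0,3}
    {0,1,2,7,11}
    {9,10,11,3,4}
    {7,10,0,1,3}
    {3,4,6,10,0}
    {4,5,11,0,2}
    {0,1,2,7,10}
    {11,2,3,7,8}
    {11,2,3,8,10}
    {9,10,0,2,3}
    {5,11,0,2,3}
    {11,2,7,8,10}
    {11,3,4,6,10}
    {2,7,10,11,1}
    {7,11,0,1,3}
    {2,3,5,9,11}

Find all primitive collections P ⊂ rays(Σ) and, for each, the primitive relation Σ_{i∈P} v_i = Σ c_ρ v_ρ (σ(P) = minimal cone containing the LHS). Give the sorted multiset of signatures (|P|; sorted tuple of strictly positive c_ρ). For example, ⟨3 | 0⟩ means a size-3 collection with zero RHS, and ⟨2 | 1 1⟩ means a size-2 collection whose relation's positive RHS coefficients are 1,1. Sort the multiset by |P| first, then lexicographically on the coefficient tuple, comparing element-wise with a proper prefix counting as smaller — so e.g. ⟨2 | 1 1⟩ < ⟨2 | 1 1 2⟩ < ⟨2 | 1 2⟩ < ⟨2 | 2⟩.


Σ has 25 primitive collections:

  {5,10}:  v_{5} + v_{10} = 0  ⇒ sig = ⟨2 | 0⟩
  {1,9}:  v_{1} + v_{9} = v_{7} + v_{10}  ⇒ sig = ⟨2 | 1 1⟩
  {1,5}:  v_{1} + v_{5} = v_{0} + v_{7} + v_{11}  ⇒ sig = ⟨2 | 1 1 1⟩
  {2,6}:  v_{2} + v_{6} = v_{0} + v_{10} + v_{11}  ⇒ sig = ⟨2 | 1 1 1⟩
  {4,7}:  v_{4} + v_{7} = v_{0} + v_{10} + v_{11}  ⇒ sig = ⟨2 | 1 1 1⟩
  {4,8}:  v_{4} + v_{8} = v_{7} + v_{10} + v_{11}  ⇒ sig = ⟨2 | 1 1 1⟩
  {6,9}:  v_{6} + v_{9} = v_{3} + v_{4} + v_{10}  ⇒ sig = ⟨2 | 1 1 1⟩
  {7,9}:  v_{7} + v_{9} = v_{2} + v_{3} + v_{10}  ⇒ sig = ⟨2 | 1 1 1⟩
  {5,6}:  v_{5} + v_{6} = v_{0} + v_{3} + v_{4} + v_{11}  ⇒ sig = ⟨2 | 1 1 1 1⟩
  {5,7}:  v_{5} + v_{7} = v_{0} + v_{2} + v_{3} + v_{11}  ⇒ sig = ⟨2 | 1 1 1 1⟩
  {5,8}:  v_{5} + v_{8} = v_{2} + v_{3} + v_{7} + v_{11}  ⇒ sig = ⟨2 | 1 1 1 1⟩
  {6,8}:  v_{6} + v_{8} = v_{1} + v_{3} + v_{10} + v_{11}  ⇒ sig = ⟨2 | 1 1 1 1⟩
  {1,8}:  v_{1} + v_{8} = 3·v_{7} + v_{10} + v_{11}  ⇒ sig = ⟨2 | 1 1 3⟩
  {6,7}:  v_{6} + v_{7} = 2·v_{0} + v_{3} + 2·v_{10} + 2·v_{11}  ⇒ sig = ⟨2 | 1 2 2 2⟩
  {8,9}:  v_{8} + v_{9} = 2·v_{2} + 2·v_{3} + 2·v_{10} + v_{11}  ⇒ sig = ⟨2 | 1 2 2 2⟩
  {1,6}:  v_{1} + v_{6} = 3·v_{0} + v_{3} + 3·v_{10} + 3·v_{11}  ⇒ sig = ⟨2 | 1 3 3 3⟩
  {0,8}:  v_{0} + v_{8} = 2·v_{7}  ⇒ sig = ⟨2 | 2⟩
  {1,4}:  v_{1} + v_{4} = 2·v_{0} + 2·v_{10} + 2·v_{11}  ⇒ sig = ⟨2 | 2 2 2⟩
  {0,9,11}:  v_{0} + v_{9} + v_{11} = 0  ⇒ sig = ⟨3 | 0⟩
  {2,3,4}:  v_{2} + v_{3} + v_{4} = 0  ⇒ sig = ⟨3 | 0⟩
  {1,2,3}:  v_{1} + v_{2} + v_{3} = 2·v_{7}  ⇒ sig = ⟨3 | 2⟩
  {0,7,10,11}:  v_{0} + v_{7} + v_{10} + v_{11} = v_{1}  ⇒ sig = ⟨4 | 1⟩
  {0,2,3,10,11}:  v_{0} + v_{2} + v_{3} + v_{10} + v_{11} = v_{7}  ⇒ sig = ⟨5 | 1⟩
  {0,3,4,10,11}:  v_{0} + v_{3} + v_{4} + v_{10} + v_{11} = v_{6}  ⇒ sig = ⟨5 | 1⟩
  {2,3,7,10,11}:  v_{2} + v_{3} + v_{7} + v_{10} + v_{11} = v_{8}  ⇒ sig = ⟨5 | 1⟩

so the primitive-relation signature multiset is
{ ⟨2 | 0⟩,  ⟨2 | 1 1⟩,  ⟨2 | 1 1 1⟩ ×6,  ⟨2 | 1 1 1 1⟩ ×4,  ⟨2 | 1 1 3⟩,  ⟨2 | 1 2 2 2⟩ ×2,  ⟨2 | 1 3 3 3⟩,  ⟨2 | 2⟩,  ⟨2 | 2 2 2⟩,  ⟨3 | 0⟩ ×2,  ⟨3 | 2⟩,  ⟨4 | 1⟩,  ⟨5 | 1⟩ ×3 }


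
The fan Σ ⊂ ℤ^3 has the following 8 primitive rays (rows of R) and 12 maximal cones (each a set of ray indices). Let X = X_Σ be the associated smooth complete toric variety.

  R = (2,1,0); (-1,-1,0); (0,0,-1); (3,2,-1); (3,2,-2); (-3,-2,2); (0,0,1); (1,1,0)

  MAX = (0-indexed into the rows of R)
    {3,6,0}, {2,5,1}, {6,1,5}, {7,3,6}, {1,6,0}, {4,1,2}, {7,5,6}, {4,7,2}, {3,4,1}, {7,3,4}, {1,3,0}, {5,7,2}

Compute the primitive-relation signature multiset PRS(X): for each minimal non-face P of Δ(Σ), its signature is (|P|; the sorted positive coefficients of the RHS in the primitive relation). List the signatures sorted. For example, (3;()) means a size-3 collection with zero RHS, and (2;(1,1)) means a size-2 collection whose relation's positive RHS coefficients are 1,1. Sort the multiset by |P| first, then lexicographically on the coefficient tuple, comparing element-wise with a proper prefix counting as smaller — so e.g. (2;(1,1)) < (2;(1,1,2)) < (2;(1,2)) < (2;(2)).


|primitive collections| = 11. Relations:

  • {1,7}:  v_{1} + v_{7} = 0  →  sig = (2;())
  • {2,6}:  v_{2} + v_{6} = 0  →  sig = (2;())
  • {4,5}:  v_{4} + v_{5} = 0  →  sig = (2;())
  • {2,3}:  v_{2} + v_{3} = v_{4}  →  sig = (2;(1))
  • {3,5}:  v_{3} + v_{5} = v_{6}  →  sig = (2;(1))
  • {4,6}:  v_{4} + v_{6} = v_{3}  →  sig = (2;(1))
  • {0,2}:  v_{0} + v_{2} = v_{1} + v_{3}  →  sig = (2;(1,1))
  • {0,7}:  v_{0} + v_{7} = v_{3} + v_{6}  →  sig = (2;(1,1))
  • {0,4}:  v_{0} + v_{4} = v_{1} + 2·v_{3}  →  sig = (2;(1,2))
  • {0,5}:  v_{0} + v_{5} = v_{1} + 2·v_{6}  →  sig = (2;(1,2))
  • {1,3,6}:  v_{1} + v_{3} + v_{6} = v_{0}  →  sig = (3;(1))

Signatures (|P|; sorted positive RHS coefficients), sorted:
    (2;())
    (2;())
    (2;())
    (2;(1))
    (2;(1))
    (2;(1))
    (2;(1,1))
    (2;(1,1))
    (2;(1,2))
    (2;(1,2))
    (3;(1))


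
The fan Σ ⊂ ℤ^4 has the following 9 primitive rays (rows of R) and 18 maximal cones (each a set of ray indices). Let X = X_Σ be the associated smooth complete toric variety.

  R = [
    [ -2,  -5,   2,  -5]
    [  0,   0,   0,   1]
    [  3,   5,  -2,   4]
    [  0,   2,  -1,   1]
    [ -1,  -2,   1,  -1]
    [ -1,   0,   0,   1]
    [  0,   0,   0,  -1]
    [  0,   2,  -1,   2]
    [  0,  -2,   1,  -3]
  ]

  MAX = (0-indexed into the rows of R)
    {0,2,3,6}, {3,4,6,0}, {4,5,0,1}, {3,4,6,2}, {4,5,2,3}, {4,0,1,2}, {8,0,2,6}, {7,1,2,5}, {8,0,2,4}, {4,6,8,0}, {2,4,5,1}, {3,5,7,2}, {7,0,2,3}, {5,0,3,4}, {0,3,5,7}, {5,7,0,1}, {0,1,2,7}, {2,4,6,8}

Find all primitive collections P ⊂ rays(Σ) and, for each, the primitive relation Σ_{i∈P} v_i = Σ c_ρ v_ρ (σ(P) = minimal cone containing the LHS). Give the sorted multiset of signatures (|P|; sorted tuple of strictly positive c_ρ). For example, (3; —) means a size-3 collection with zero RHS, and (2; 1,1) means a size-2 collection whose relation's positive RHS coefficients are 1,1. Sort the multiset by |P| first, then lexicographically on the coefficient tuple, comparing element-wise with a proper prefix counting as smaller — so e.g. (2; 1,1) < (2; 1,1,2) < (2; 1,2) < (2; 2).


The 12 primitive collections of Σ (r=9, n=4):

  P={1,6}:  v_{1} + v_{6} = 0  →  sig = (2; —)
  P={1,3}:  v_{1} + v_{3} = v_{7}  →  sig = (2; 1)
  P={4,7}:  v_{4} + v_{7} = v_{5}  →  sig = (2; 1)
  P={6,7}:  v_{6} + v_{7} = v_{3}  →  sig = (2; 1)
  P={7,8}:  v_{7} + v_{8} = v_{6}  →  sig = (2; 1)
  P={5,6}:  v_{5} + v_{6} = v_{3} + v_{4}  →  sig = (2; 1,1)
  P={5,8}:  v_{5} + v_{8} = v_{4} + v_{6}  →  sig = (2; 1,1)
  P={1,8}:  v_{1} + v_{8} = v_{0} + v_{2} + v_{4}  →  sig = (2; 1,1,1)
  P={3,8}:  v_{3} + v_{8} = 2·v_{6}  →  sig = (2; 2)
  P={0,2,5}:  v_{0} + v_{2} + v_{5} = 0  →  sig = (3; —)
  P={0,2,3,4}:  v_{0} + v_{2} + v_{3} + v_{4} = v_{6}  →  sig = (4; 1)
  P={0,2,4,6}:  v_{0} + v_{2} + v_{4} + v_{6} = v_{8}  →  sig = (4; 1)

Signatures (|P|; sorted positive RHS coefficients), sorted:
{ (2; —),  (2; 1) ×4,  (2; 1,1) ×2,  (2; 1,1,1),  (2; 2),  (3; —),  (4; 1) ×2 }
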